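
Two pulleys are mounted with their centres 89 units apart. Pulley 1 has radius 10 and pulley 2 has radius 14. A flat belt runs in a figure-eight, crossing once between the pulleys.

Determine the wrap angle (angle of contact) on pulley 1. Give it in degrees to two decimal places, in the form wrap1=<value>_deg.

crossed belt: β = asin((r1+r2)/C) = asin(24/89) = 15.6442°
wrap1 = wrap2 = π + 2β = 211.2884°

wrap1=211.29_deg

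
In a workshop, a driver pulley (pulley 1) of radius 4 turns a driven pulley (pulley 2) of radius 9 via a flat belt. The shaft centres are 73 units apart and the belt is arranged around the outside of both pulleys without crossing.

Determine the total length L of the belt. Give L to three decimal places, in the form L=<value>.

open belt: β = asin((r2−r1)/C) = asin(5/73) = 3.9274°
wrap1 = π − 2β = 172.1451°
wrap2 = π + 2β = 187.8549°
tangent length = C·cosβ = 72.8286
L = r1·wrap1 + r2·wrap2 + 2·C·cosβ = 4·3.0045 + 9·3.2787 + 2·72.8286 = 187.1833

L=187.183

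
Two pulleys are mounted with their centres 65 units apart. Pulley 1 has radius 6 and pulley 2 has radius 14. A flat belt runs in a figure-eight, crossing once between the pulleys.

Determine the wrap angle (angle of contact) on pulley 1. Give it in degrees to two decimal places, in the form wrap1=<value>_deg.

wrap1=215.84_deg

crossed belt: β = asin((r1+r2)/C) = asin(20/65) = 17.9202°
wrap1 = wrap2 = π + 2β = 215.8404°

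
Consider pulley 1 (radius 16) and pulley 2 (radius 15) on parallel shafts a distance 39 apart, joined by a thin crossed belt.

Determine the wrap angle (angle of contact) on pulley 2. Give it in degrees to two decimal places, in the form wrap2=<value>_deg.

crossed belt: β = asin((r1+r2)/C) = asin(31/39) = 52.6431°
wrap1 = wrap2 = π + 2β = 285.2863°

wrap2=285.29_deg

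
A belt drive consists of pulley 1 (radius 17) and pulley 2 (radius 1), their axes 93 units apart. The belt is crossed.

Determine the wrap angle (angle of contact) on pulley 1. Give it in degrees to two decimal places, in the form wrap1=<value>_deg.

wrap1=202.32_deg

crossed belt: β = asin((r1+r2)/C) = asin(18/93) = 11.1599°
wrap1 = wrap2 = π + 2β = 202.3199°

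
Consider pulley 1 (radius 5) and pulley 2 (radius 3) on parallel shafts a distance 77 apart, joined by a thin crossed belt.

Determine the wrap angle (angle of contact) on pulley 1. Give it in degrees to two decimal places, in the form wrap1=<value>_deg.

crossed belt: β = asin((r1+r2)/C) = asin(8/77) = 5.9636°
wrap1 = wrap2 = π + 2β = 191.9271°

wrap1=191.93_deg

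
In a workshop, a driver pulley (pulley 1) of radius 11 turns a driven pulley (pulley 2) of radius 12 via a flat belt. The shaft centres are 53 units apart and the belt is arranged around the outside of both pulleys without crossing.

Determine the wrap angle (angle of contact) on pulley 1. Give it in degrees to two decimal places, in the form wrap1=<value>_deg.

wrap1=177.84_deg

open belt: β = asin((r2−r1)/C) = asin(1/53) = 1.0811°
wrap1 = π − 2β = 177.8378°
wrap2 = π + 2β = 182.1622°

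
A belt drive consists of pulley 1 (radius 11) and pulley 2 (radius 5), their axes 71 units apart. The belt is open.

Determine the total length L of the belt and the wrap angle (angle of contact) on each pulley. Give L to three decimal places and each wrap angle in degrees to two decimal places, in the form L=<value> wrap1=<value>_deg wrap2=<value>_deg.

L=192.773 wrap1=189.70_deg wrap2=170.30_deg

open belt: β = asin((r2−r1)/C) = asin(-6/71) = -4.8477°
wrap1 = π − 2β = 189.6954°
wrap2 = π + 2β = 170.3046°
tangent length = C·cosβ = 70.7460
L = r1·wrap1 + r2·wrap2 + 2·C·cosβ = 11·3.3108 + 5·2.9724 + 2·70.7460 = 192.7728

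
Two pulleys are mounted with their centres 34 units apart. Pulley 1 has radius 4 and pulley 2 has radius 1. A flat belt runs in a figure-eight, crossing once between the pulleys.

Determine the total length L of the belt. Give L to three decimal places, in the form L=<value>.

L=84.445

crossed belt: β = asin((r1+r2)/C) = asin(5/34) = 8.4565°
wrap1 = wrap2 = π + 2β = 196.9130°
tangent length = C·cosβ = 33.6303
L = (r1+r2)·wrap + 2·C·cosβ = 5·3.4368 + 2·33.6303 = 84.4446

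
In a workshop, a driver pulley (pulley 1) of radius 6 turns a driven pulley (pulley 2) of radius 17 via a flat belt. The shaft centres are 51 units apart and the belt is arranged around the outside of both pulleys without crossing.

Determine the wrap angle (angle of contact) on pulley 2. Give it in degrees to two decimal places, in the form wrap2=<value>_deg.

open belt: β = asin((r2−r1)/C) = asin(11/51) = 12.4558°
wrap1 = π − 2β = 155.0884°
wrap2 = π + 2β = 204.9116°

wrap2=204.91_deg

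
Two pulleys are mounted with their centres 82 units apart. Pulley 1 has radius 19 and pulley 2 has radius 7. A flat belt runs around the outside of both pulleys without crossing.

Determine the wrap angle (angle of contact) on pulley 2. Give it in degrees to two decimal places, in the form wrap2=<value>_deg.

open belt: β = asin((r2−r1)/C) = asin(-12/82) = -8.4150°
wrap1 = π − 2β = 196.8299°
wrap2 = π + 2β = 163.1701°

wrap2=163.17_deg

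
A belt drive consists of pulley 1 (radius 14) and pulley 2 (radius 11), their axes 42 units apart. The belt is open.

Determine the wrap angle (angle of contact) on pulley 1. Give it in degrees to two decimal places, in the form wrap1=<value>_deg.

wrap1=188.19_deg

open belt: β = asin((r2−r1)/C) = asin(-3/42) = -4.0960°
wrap1 = π − 2β = 188.1921°
wrap2 = π + 2β = 171.8079°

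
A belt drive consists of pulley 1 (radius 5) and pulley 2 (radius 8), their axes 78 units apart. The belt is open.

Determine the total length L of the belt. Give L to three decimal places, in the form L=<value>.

L=196.956

open belt: β = asin((r2−r1)/C) = asin(3/78) = 2.2042°
wrap1 = π − 2β = 175.5915°
wrap2 = π + 2β = 184.4085°
tangent length = C·cosβ = 77.9423
L = r1·wrap1 + r2·wrap2 + 2·C·cosβ = 5·3.0647 + 8·3.2185 + 2·77.9423 = 196.9561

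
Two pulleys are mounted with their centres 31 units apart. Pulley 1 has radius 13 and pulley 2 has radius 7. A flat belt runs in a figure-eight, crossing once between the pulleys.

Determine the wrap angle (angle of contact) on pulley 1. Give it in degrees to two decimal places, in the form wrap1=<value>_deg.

crossed belt: β = asin((r1+r2)/C) = asin(20/31) = 40.1778°
wrap1 = wrap2 = π + 2β = 260.3555°

wrap1=260.36_deg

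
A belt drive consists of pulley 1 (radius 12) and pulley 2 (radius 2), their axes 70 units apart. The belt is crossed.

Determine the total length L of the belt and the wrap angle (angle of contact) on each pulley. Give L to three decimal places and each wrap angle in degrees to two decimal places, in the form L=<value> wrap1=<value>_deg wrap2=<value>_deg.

L=186.792 wrap1=203.07_deg wrap2=203.07_deg

crossed belt: β = asin((r1+r2)/C) = asin(14/70) = 11.5370°
wrap1 = wrap2 = π + 2β = 203.0739°
tangent length = C·cosβ = 68.5857
L = (r1+r2)·wrap + 2·C·cosβ = 14·3.5443 + 2·68.5857 = 186.7917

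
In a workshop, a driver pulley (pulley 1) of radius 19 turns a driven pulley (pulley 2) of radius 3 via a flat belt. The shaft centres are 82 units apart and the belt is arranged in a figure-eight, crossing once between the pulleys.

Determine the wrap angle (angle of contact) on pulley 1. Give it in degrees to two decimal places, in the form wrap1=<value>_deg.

wrap1=211.13_deg

crossed belt: β = asin((r1+r2)/C) = asin(22/82) = 15.5627°
wrap1 = wrap2 = π + 2β = 211.1254°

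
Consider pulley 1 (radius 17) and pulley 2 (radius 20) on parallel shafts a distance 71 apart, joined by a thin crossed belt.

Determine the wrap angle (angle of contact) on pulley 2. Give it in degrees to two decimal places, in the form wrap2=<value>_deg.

wrap2=242.82_deg

crossed belt: β = asin((r1+r2)/C) = asin(37/71) = 31.4079°
wrap1 = wrap2 = π + 2β = 242.8157°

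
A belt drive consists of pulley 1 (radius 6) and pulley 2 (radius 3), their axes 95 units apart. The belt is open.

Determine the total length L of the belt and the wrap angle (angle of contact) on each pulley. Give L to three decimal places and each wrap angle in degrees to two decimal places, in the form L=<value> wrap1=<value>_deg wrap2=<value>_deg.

L=218.369 wrap1=183.62_deg wrap2=176.38_deg

open belt: β = asin((r2−r1)/C) = asin(-3/95) = -1.8096°
wrap1 = π − 2β = 183.6193°
wrap2 = π + 2β = 176.3807°
tangent length = C·cosβ = 94.9526
L = r1·wrap1 + r2·wrap2 + 2·C·cosβ = 6·3.2048 + 3·3.0784 + 2·94.9526 = 218.3691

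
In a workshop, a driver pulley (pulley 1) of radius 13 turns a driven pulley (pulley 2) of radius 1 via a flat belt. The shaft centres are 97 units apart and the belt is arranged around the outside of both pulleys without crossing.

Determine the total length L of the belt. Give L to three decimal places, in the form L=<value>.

L=239.469

open belt: β = asin((r2−r1)/C) = asin(-12/97) = -7.1063°
wrap1 = π − 2β = 194.2127°
wrap2 = π + 2β = 165.7873°
tangent length = C·cosβ = 96.2549
L = r1·wrap1 + r2·wrap2 + 2·C·cosβ = 13·3.3897 + 1·2.8935 + 2·96.2549 = 239.4687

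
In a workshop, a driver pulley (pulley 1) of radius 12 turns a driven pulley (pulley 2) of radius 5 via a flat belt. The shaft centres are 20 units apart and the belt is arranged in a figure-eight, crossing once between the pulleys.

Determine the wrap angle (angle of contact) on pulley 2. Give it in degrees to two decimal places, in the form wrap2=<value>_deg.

wrap2=296.42_deg

crossed belt: β = asin((r1+r2)/C) = asin(17/20) = 58.2117°
wrap1 = wrap2 = π + 2β = 296.4233°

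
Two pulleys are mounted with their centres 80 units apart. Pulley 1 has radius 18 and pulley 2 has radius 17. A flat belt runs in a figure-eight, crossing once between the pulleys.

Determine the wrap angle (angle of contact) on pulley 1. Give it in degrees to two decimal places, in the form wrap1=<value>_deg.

wrap1=231.89_deg

crossed belt: β = asin((r1+r2)/C) = asin(35/80) = 25.9445°
wrap1 = wrap2 = π + 2β = 231.8890°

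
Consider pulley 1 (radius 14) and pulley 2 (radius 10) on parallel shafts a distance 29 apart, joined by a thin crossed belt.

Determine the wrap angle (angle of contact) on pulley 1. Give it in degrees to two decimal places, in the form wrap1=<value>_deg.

crossed belt: β = asin((r1+r2)/C) = asin(24/29) = 55.8516°
wrap1 = wrap2 = π + 2β = 291.7032°

wrap1=291.70_deg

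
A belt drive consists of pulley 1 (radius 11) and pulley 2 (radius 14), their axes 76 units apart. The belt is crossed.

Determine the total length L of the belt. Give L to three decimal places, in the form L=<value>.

crossed belt: β = asin((r1+r2)/C) = asin(25/76) = 19.2049°
wrap1 = wrap2 = π + 2β = 218.4098°
tangent length = C·cosβ = 71.7705
L = (r1+r2)·wrap + 2·C·cosβ = 25·3.8120 + 2·71.7705 = 238.8402

L=238.840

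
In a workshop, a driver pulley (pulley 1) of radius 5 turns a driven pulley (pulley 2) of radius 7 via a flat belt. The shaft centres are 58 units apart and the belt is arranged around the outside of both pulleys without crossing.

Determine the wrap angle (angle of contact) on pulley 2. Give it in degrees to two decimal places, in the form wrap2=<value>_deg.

open belt: β = asin((r2−r1)/C) = asin(2/58) = 1.9761°
wrap1 = π − 2β = 176.0478°
wrap2 = π + 2β = 183.9522°

wrap2=183.95_deg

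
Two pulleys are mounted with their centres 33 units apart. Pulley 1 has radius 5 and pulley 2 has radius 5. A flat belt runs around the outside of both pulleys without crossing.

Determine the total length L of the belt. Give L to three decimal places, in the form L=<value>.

open belt: β = asin((r2−r1)/C) = asin(0/33) = 0.0000°
wrap1 = π − 2β = 180.0000°
wrap2 = π + 2β = 180.0000°
tangent length = C·cosβ = 33.0000
L = r1·wrap1 + r2·wrap2 + 2·C·cosβ = 5·3.1416 + 5·3.1416 + 2·33.0000 = 97.4159

L=97.416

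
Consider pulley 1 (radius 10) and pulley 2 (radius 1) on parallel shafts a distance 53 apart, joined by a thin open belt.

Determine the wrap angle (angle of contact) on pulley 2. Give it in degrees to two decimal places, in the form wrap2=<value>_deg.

open belt: β = asin((r2−r1)/C) = asin(-9/53) = -9.7768°
wrap1 = π − 2β = 199.5537°
wrap2 = π + 2β = 160.4463°

wrap2=160.45_deg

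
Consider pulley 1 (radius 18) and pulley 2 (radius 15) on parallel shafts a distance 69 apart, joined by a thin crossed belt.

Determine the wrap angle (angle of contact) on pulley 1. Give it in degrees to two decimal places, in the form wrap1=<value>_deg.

crossed belt: β = asin((r1+r2)/C) = asin(33/69) = 28.5719°
wrap1 = wrap2 = π + 2β = 237.1438°

wrap1=237.14_deg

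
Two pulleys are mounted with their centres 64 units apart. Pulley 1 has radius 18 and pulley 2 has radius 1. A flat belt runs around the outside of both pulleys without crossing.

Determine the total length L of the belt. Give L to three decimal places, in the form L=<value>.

L=192.233

open belt: β = asin((r2−r1)/C) = asin(-17/64) = -15.4041°
wrap1 = π − 2β = 210.8082°
wrap2 = π + 2β = 149.1918°
tangent length = C·cosβ = 61.7009
L = r1·wrap1 + r2·wrap2 + 2·C·cosβ = 18·3.6793 + 1·2.6039 + 2·61.7009 = 192.2330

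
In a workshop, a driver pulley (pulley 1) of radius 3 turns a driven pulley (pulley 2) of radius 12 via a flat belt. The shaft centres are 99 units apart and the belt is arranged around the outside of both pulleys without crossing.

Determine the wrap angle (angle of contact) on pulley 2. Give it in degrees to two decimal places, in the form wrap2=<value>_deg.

wrap2=190.43_deg

open belt: β = asin((r2−r1)/C) = asin(9/99) = 5.2159°
wrap1 = π − 2β = 169.5682°
wrap2 = π + 2β = 190.4318°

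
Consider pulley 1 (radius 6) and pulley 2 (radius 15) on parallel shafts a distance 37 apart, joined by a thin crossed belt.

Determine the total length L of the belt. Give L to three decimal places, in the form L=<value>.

L=152.249

crossed belt: β = asin((r1+r2)/C) = asin(21/37) = 34.5808°
wrap1 = wrap2 = π + 2β = 249.1616°
tangent length = C·cosβ = 30.4631
L = (r1+r2)·wrap + 2·C·cosβ = 21·4.3487 + 2·30.4631 = 152.2487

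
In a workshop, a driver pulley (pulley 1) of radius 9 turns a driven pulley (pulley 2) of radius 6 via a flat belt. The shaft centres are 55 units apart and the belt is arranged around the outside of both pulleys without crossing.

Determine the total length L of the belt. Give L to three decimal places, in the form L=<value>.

L=157.288

open belt: β = asin((r2−r1)/C) = asin(-3/55) = -3.1268°
wrap1 = π − 2β = 186.2536°
wrap2 = π + 2β = 173.7464°
tangent length = C·cosβ = 54.9181
L = r1·wrap1 + r2·wrap2 + 2·C·cosβ = 9·3.2507 + 6·3.0324 + 2·54.9181 = 157.2876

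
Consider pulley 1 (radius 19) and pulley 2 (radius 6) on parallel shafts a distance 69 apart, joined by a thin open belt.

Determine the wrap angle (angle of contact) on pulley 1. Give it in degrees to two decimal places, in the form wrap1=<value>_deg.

wrap1=201.72_deg

open belt: β = asin((r2−r1)/C) = asin(-13/69) = -10.8598°
wrap1 = π − 2β = 201.7195°
wrap2 = π + 2β = 158.2805°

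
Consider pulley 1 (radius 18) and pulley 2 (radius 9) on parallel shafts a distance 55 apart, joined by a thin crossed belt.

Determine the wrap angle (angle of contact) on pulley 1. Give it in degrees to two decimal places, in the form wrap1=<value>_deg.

wrap1=238.80_deg

crossed belt: β = asin((r1+r2)/C) = asin(27/55) = 29.4004°
wrap1 = wrap2 = π + 2β = 238.8007°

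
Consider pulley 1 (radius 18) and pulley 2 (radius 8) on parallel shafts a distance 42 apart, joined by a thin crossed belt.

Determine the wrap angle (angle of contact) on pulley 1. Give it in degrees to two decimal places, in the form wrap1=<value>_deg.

wrap1=256.49_deg

crossed belt: β = asin((r1+r2)/C) = asin(26/42) = 38.2466°
wrap1 = wrap2 = π + 2β = 256.4932°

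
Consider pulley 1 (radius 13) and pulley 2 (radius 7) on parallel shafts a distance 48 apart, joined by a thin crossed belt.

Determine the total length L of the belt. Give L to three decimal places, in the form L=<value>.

L=167.293

crossed belt: β = asin((r1+r2)/C) = asin(20/48) = 24.6243°
wrap1 = wrap2 = π + 2β = 229.2486°
tangent length = C·cosβ = 43.6348
L = (r1+r2)·wrap + 2·C·cosβ = 20·4.0011 + 2·43.6348 = 167.2926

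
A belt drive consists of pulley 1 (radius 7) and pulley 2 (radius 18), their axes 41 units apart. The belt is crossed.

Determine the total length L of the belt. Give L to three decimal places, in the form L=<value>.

L=176.320

crossed belt: β = asin((r1+r2)/C) = asin(25/41) = 37.5719°
wrap1 = wrap2 = π + 2β = 255.1437°
tangent length = C·cosβ = 32.4962
L = (r1+r2)·wrap + 2·C·cosβ = 25·4.4531 + 2·32.4962 = 176.3198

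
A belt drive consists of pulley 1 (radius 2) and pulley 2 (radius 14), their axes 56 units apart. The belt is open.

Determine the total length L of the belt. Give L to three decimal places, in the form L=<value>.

L=164.847

open belt: β = asin((r2−r1)/C) = asin(12/56) = 12.3736°
wrap1 = π − 2β = 155.2527°
wrap2 = π + 2β = 204.7473°
tangent length = C·cosβ = 54.6992
L = r1·wrap1 + r2·wrap2 + 2·C·cosβ = 2·2.7097 + 14·3.5735 + 2·54.6992 = 164.8469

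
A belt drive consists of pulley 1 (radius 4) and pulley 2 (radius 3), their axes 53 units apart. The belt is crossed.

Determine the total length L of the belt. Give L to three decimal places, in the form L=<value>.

crossed belt: β = asin((r1+r2)/C) = asin(7/53) = 7.5895°
wrap1 = wrap2 = π + 2β = 195.1791°
tangent length = C·cosβ = 52.5357
L = (r1+r2)·wrap + 2·C·cosβ = 7·3.4065 + 2·52.5357 = 128.9170

L=128.917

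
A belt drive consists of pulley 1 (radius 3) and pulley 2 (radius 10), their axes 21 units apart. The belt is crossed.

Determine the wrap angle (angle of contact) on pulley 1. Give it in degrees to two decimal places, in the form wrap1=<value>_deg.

crossed belt: β = asin((r1+r2)/C) = asin(13/21) = 38.2466°
wrap1 = wrap2 = π + 2β = 256.4932°

wrap1=256.49_deg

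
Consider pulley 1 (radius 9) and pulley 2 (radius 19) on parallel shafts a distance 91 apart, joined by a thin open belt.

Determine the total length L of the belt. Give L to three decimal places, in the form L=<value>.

open belt: β = asin((r2−r1)/C) = asin(10/91) = 6.3090°
wrap1 = π − 2β = 167.3820°
wrap2 = π + 2β = 192.6180°
tangent length = C·cosβ = 90.4489
L = r1·wrap1 + r2·wrap2 + 2·C·cosβ = 9·2.9214 + 19·3.3618 + 2·90.4489 = 271.0646

L=271.065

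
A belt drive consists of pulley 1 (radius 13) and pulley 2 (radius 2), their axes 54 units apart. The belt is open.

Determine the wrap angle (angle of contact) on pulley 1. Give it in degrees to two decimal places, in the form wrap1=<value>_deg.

open belt: β = asin((r2−r1)/C) = asin(-11/54) = -11.7536°
wrap1 = π − 2β = 203.5073°
wrap2 = π + 2β = 156.4927°

wrap1=203.51_deg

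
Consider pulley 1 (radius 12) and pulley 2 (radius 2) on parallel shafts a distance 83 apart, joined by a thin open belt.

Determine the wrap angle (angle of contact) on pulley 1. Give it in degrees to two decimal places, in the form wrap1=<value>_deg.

wrap1=193.84_deg

open belt: β = asin((r2−r1)/C) = asin(-10/83) = -6.9199°
wrap1 = π − 2β = 193.8398°
wrap2 = π + 2β = 166.1602°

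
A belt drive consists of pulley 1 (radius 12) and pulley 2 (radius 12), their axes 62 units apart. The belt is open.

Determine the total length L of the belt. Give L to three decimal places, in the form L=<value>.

L=199.398

open belt: β = asin((r2−r1)/C) = asin(0/62) = 0.0000°
wrap1 = π − 2β = 180.0000°
wrap2 = π + 2β = 180.0000°
tangent length = C·cosβ = 62.0000
L = r1·wrap1 + r2·wrap2 + 2·C·cosβ = 12·3.1416 + 12·3.1416 + 2·62.0000 = 199.3982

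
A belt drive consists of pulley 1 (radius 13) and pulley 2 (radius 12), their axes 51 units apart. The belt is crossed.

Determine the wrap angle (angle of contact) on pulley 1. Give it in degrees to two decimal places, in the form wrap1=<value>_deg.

wrap1=238.71_deg

crossed belt: β = asin((r1+r2)/C) = asin(25/51) = 29.3535°
wrap1 = wrap2 = π + 2β = 238.7069°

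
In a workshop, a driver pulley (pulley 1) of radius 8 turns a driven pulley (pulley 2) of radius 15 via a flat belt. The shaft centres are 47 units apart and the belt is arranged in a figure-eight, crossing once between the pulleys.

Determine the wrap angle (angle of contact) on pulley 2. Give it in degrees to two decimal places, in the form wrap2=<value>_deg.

crossed belt: β = asin((r1+r2)/C) = asin(23/47) = 29.2986°
wrap1 = wrap2 = π + 2β = 238.5973°

wrap2=238.60_deg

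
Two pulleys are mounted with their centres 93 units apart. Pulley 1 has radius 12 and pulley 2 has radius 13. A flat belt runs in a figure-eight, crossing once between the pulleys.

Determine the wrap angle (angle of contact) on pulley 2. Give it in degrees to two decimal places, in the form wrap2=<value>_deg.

crossed belt: β = asin((r1+r2)/C) = asin(25/93) = 15.5939°
wrap1 = wrap2 = π + 2β = 211.1878°

wrap2=211.19_deg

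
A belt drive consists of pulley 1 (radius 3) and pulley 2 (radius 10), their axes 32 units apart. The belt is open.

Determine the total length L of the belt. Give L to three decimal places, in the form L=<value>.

L=106.378

open belt: β = asin((r2−r1)/C) = asin(7/32) = 12.6356°
wrap1 = π − 2β = 154.7287°
wrap2 = π + 2β = 205.2713°
tangent length = C·cosβ = 31.2250
L = r1·wrap1 + r2·wrap2 + 2·C·cosβ = 3·2.7005 + 10·3.5827 + 2·31.2250 = 106.3782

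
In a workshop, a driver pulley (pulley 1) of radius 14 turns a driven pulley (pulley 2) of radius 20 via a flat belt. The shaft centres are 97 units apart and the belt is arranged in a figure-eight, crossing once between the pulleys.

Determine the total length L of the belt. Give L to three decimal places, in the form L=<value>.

crossed belt: β = asin((r1+r2)/C) = asin(34/97) = 20.5188°
wrap1 = wrap2 = π + 2β = 221.0377°
tangent length = C·cosβ = 90.8460
L = (r1+r2)·wrap + 2·C·cosβ = 34·3.8578 + 2·90.8460 = 312.8585

L=312.858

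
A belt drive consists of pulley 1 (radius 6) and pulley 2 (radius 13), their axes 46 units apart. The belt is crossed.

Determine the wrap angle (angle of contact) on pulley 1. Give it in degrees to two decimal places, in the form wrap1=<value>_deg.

wrap1=228.79_deg

crossed belt: β = asin((r1+r2)/C) = asin(19/46) = 24.3962°
wrap1 = wrap2 = π + 2β = 228.7923°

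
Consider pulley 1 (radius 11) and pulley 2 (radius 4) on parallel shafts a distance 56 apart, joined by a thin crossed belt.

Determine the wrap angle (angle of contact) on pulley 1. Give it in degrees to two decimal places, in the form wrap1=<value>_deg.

crossed belt: β = asin((r1+r2)/C) = asin(15/56) = 15.5368°
wrap1 = wrap2 = π + 2β = 211.0736°

wrap1=211.07_deg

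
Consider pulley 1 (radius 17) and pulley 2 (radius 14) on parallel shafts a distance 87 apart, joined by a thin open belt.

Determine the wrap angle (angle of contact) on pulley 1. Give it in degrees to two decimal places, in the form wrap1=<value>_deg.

wrap1=183.95_deg

open belt: β = asin((r2−r1)/C) = asin(-3/87) = -1.9761°
wrap1 = π − 2β = 183.9522°
wrap2 = π + 2β = 176.0478°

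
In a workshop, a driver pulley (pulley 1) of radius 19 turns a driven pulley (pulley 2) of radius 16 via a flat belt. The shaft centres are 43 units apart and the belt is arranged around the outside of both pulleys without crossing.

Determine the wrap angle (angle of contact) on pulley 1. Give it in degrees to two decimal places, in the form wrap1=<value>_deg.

wrap1=188.00_deg

open belt: β = asin((r2−r1)/C) = asin(-3/43) = -4.0006°
wrap1 = π − 2β = 188.0013°
wrap2 = π + 2β = 171.9987°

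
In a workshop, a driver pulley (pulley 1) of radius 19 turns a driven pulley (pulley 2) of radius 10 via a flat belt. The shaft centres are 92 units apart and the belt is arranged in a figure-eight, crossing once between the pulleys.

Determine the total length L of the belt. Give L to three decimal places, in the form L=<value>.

crossed belt: β = asin((r1+r2)/C) = asin(29/92) = 18.3739°
wrap1 = wrap2 = π + 2β = 216.7479°
tangent length = C·cosβ = 87.3098
L = (r1+r2)·wrap + 2·C·cosβ = 29·3.7830 + 2·87.3098 = 284.3255

L=284.326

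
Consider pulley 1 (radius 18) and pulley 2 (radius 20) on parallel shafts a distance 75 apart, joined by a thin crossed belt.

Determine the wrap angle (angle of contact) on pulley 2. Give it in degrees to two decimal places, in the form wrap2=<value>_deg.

wrap2=240.88_deg

crossed belt: β = asin((r1+r2)/C) = asin(38/75) = 30.4421°
wrap1 = wrap2 = π + 2β = 240.8841°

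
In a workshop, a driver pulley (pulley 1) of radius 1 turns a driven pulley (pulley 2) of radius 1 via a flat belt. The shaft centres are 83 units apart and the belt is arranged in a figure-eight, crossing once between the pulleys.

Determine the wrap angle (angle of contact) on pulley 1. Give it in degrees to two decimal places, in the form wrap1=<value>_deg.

wrap1=182.76_deg

crossed belt: β = asin((r1+r2)/C) = asin(2/83) = 1.3808°
wrap1 = wrap2 = π + 2β = 182.7615°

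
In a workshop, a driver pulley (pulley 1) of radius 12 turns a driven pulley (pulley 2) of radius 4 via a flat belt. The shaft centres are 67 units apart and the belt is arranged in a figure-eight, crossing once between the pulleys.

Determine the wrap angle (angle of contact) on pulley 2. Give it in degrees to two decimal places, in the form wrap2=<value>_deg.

wrap2=207.63_deg

crossed belt: β = asin((r1+r2)/C) = asin(16/67) = 13.8161°
wrap1 = wrap2 = π + 2β = 207.6322°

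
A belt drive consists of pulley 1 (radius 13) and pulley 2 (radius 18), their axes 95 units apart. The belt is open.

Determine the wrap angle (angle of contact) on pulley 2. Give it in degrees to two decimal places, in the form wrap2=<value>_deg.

open belt: β = asin((r2−r1)/C) = asin(5/95) = 3.0170°
wrap1 = π − 2β = 173.9661°
wrap2 = π + 2β = 186.0339°

wrap2=186.03_deg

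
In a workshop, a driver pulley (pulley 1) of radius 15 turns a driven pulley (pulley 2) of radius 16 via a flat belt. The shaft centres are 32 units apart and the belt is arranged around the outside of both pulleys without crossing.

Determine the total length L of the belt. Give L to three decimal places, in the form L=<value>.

open belt: β = asin((r2−r1)/C) = asin(1/32) = 1.7908°
wrap1 = π − 2β = 176.4184°
wrap2 = π + 2β = 183.5816°
tangent length = C·cosβ = 31.9844
L = r1·wrap1 + r2·wrap2 + 2·C·cosβ = 15·3.0791 + 16·3.2041 + 2·31.9844 = 161.4206

L=161.421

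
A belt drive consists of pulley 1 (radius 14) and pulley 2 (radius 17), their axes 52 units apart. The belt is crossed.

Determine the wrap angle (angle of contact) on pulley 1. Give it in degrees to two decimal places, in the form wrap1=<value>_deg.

crossed belt: β = asin((r1+r2)/C) = asin(31/52) = 36.5949°
wrap1 = wrap2 = π + 2β = 253.1899°

wrap1=253.19_deg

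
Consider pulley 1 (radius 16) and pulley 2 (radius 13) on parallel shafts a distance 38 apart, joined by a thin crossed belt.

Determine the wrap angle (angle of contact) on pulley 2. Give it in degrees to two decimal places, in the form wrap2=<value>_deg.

wrap2=279.49_deg

crossed belt: β = asin((r1+r2)/C) = asin(29/38) = 49.7434°
wrap1 = wrap2 = π + 2β = 279.4868°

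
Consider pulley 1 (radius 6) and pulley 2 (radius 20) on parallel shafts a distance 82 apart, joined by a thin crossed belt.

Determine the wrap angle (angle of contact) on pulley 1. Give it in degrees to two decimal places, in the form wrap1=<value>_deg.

wrap1=216.97_deg

crossed belt: β = asin((r1+r2)/C) = asin(26/82) = 18.4860°
wrap1 = wrap2 = π + 2β = 216.9720°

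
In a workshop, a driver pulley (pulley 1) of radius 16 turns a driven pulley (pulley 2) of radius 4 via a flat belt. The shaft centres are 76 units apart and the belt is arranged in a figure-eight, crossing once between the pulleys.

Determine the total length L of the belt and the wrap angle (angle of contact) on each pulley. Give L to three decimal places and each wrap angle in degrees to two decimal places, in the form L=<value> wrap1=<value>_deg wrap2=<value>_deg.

L=220.126 wrap1=210.52_deg wrap2=210.52_deg

crossed belt: β = asin((r1+r2)/C) = asin(20/76) = 15.2575°
wrap1 = wrap2 = π + 2β = 210.5150°
tangent length = C·cosβ = 73.3212
L = (r1+r2)·wrap + 2·C·cosβ = 20·3.6742 + 2·73.3212 = 220.1260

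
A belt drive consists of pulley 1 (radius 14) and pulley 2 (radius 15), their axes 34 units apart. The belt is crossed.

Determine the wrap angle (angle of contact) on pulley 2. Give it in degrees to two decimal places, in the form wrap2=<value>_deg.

wrap2=297.07_deg

crossed belt: β = asin((r1+r2)/C) = asin(29/34) = 58.5330°
wrap1 = wrap2 = π + 2β = 297.0660°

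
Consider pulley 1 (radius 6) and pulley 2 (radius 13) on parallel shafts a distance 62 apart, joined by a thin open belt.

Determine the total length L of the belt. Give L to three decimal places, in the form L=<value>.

open belt: β = asin((r2−r1)/C) = asin(7/62) = 6.4827°
wrap1 = π − 2β = 167.0346°
wrap2 = π + 2β = 192.9654°
tangent length = C·cosβ = 61.6036
L = r1·wrap1 + r2·wrap2 + 2·C·cosβ = 6·2.9153 + 13·3.3679 + 2·61.6036 = 184.4814

L=184.481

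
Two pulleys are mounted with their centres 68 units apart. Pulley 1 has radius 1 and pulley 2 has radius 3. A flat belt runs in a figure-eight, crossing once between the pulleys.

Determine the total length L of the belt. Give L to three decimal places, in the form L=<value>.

L=148.802

crossed belt: β = asin((r1+r2)/C) = asin(4/68) = 3.3723°
wrap1 = wrap2 = π + 2β = 186.7446°
tangent length = C·cosβ = 67.8823
L = (r1+r2)·wrap + 2·C·cosβ = 4·3.2593 + 2·67.8823 = 148.8017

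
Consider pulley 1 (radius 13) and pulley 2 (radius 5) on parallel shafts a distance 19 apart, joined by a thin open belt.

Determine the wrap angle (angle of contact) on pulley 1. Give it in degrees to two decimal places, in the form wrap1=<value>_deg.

open belt: β = asin((r2−r1)/C) = asin(-8/19) = -24.9011°
wrap1 = π − 2β = 229.8021°
wrap2 = π + 2β = 130.1979°

wrap1=229.80_deg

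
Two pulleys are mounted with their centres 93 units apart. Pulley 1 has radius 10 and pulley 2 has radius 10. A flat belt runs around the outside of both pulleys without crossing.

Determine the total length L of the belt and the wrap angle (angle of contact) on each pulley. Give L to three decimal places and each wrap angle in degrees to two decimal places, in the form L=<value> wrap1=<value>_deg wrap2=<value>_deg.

open belt: β = asin((r2−r1)/C) = asin(0/93) = 0.0000°
wrap1 = π − 2β = 180.0000°
wrap2 = π + 2β = 180.0000°
tangent length = C·cosβ = 93.0000
L = r1·wrap1 + r2·wrap2 + 2·C·cosβ = 10·3.1416 + 10·3.1416 + 2·93.0000 = 248.8319

L=248.832 wrap1=180.00_deg wrap2=180.00_deg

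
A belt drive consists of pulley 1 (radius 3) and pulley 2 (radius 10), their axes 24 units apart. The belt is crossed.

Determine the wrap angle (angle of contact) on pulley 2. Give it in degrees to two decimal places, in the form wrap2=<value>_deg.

wrap2=245.59_deg

crossed belt: β = asin((r1+r2)/C) = asin(13/24) = 32.7972°
wrap1 = wrap2 = π + 2β = 245.5943°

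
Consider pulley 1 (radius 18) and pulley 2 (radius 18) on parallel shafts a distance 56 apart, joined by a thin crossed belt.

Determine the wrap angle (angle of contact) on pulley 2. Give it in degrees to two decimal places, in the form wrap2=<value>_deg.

crossed belt: β = asin((r1+r2)/C) = asin(36/56) = 40.0052°
wrap1 = wrap2 = π + 2β = 260.0104°

wrap2=260.01_deg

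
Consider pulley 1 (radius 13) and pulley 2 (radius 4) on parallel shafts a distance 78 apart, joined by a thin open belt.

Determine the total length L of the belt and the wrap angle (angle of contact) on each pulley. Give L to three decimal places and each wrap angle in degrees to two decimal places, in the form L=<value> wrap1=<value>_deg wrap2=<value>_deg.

L=210.447 wrap1=193.25_deg wrap2=166.75_deg

open belt: β = asin((r2−r1)/C) = asin(-9/78) = -6.6258°
wrap1 = π − 2β = 193.2516°
wrap2 = π + 2β = 166.7484°
tangent length = C·cosβ = 77.4790
L = r1·wrap1 + r2·wrap2 + 2·C·cosβ = 13·3.3729 + 4·2.9103 + 2·77.4790 = 210.4467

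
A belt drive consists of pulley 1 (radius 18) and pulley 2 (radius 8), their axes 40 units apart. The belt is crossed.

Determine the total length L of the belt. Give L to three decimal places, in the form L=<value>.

L=179.271

crossed belt: β = asin((r1+r2)/C) = asin(26/40) = 40.5416°
wrap1 = wrap2 = π + 2β = 261.0832°
tangent length = C·cosβ = 30.3974
L = (r1+r2)·wrap + 2·C·cosβ = 26·4.5568 + 2·30.3974 = 179.2705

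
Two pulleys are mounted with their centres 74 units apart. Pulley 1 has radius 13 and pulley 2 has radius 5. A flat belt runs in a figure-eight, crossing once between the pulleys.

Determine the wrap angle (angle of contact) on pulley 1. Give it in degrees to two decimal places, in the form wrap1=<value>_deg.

wrap1=208.16_deg

crossed belt: β = asin((r1+r2)/C) = asin(18/74) = 14.0780°
wrap1 = wrap2 = π + 2β = 208.1561°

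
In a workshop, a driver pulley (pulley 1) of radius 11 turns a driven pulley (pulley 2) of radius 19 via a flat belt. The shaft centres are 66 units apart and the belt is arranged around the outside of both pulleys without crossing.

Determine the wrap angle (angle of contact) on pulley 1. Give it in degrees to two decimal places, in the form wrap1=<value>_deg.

open belt: β = asin((r2−r1)/C) = asin(8/66) = 6.9621°
wrap1 = π − 2β = 166.0759°
wrap2 = π + 2β = 193.9241°

wrap1=166.08_deg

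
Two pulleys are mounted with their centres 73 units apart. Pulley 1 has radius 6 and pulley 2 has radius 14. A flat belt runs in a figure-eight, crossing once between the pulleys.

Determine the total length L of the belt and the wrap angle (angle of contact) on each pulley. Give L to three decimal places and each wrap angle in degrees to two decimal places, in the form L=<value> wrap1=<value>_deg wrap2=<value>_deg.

crossed belt: β = asin((r1+r2)/C) = asin(20/73) = 15.9008°
wrap1 = wrap2 = π + 2β = 211.8016°
tangent length = C·cosβ = 70.2068
L = (r1+r2)·wrap + 2·C·cosβ = 20·3.6966 + 2·70.2068 = 214.3464

L=214.346 wrap1=211.80_deg wrap2=211.80_deg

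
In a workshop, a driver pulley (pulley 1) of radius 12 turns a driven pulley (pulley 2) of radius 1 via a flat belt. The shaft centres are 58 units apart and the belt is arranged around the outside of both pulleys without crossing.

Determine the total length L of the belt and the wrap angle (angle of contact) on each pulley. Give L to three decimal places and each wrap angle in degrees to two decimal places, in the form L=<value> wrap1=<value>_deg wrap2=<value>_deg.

L=158.933 wrap1=201.87_deg wrap2=158.13_deg

open belt: β = asin((r2−r1)/C) = asin(-11/58) = -10.9327°
wrap1 = π − 2β = 201.8653°
wrap2 = π + 2β = 158.1347°
tangent length = C·cosβ = 56.9473
L = r1·wrap1 + r2·wrap2 + 2·C·cosβ = 12·3.5232 + 1·2.7600 + 2·56.9473 = 158.9332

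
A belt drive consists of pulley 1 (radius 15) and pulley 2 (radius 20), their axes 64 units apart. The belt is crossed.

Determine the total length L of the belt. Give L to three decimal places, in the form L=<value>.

L=257.623

crossed belt: β = asin((r1+r2)/C) = asin(35/64) = 33.1529°
wrap1 = wrap2 = π + 2β = 246.3058°
tangent length = C·cosβ = 53.5817
L = (r1+r2)·wrap + 2·C·cosβ = 35·4.2988 + 2·53.5817 = 257.6231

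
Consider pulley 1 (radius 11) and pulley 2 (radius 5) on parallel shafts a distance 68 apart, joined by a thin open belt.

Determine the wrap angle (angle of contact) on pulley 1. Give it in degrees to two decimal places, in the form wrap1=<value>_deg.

wrap1=190.12_deg

open belt: β = asin((r2−r1)/C) = asin(-6/68) = -5.0621°
wrap1 = π − 2β = 190.1242°
wrap2 = π + 2β = 169.8758°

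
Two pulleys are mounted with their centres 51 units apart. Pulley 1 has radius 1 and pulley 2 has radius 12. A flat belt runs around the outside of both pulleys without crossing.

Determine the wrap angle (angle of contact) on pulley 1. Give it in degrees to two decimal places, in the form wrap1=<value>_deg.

open belt: β = asin((r2−r1)/C) = asin(11/51) = 12.4558°
wrap1 = π − 2β = 155.0884°
wrap2 = π + 2β = 204.9116°

wrap1=155.09_deg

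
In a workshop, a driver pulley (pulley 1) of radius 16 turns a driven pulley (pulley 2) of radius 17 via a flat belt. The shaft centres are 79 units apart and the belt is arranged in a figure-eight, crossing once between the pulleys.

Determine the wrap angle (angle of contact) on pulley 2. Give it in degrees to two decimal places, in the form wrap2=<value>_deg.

crossed belt: β = asin((r1+r2)/C) = asin(33/79) = 24.6908°
wrap1 = wrap2 = π + 2β = 229.3816°

wrap2=229.38_deg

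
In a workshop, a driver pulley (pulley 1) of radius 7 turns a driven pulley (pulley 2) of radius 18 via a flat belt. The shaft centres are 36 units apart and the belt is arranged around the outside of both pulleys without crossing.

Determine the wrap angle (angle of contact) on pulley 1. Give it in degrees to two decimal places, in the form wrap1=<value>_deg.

open belt: β = asin((r2−r1)/C) = asin(11/36) = 17.7916°
wrap1 = π − 2β = 144.4168°
wrap2 = π + 2β = 215.5832°

wrap1=144.42_deg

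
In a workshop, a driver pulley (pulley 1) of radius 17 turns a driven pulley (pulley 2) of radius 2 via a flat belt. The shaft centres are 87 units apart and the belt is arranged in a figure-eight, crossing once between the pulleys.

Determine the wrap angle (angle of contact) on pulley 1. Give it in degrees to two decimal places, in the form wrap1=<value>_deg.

crossed belt: β = asin((r1+r2)/C) = asin(19/87) = 12.6145°
wrap1 = wrap2 = π + 2β = 205.2291°

wrap1=205.23_deg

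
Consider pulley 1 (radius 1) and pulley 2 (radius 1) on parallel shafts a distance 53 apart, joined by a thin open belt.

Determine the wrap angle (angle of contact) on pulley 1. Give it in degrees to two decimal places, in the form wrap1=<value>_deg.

wrap1=180.00_deg

open belt: β = asin((r2−r1)/C) = asin(0/53) = 0.0000°
wrap1 = π − 2β = 180.0000°
wrap2 = π + 2β = 180.0000°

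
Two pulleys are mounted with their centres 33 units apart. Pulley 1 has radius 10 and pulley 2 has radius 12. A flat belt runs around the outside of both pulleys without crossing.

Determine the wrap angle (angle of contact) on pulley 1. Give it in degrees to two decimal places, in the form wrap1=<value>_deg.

open belt: β = asin((r2−r1)/C) = asin(2/33) = 3.4746°
wrap1 = π − 2β = 173.0508°
wrap2 = π + 2β = 186.9492°

wrap1=173.05_deg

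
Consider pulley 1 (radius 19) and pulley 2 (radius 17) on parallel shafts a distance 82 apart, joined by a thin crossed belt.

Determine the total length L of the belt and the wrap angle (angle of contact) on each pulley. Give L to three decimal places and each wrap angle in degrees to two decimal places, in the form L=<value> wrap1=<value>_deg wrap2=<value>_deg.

crossed belt: β = asin((r1+r2)/C) = asin(36/82) = 26.0416°
wrap1 = wrap2 = π + 2β = 232.0833°
tangent length = C·cosβ = 73.6750
L = (r1+r2)·wrap + 2·C·cosβ = 36·4.0506 + 2·73.6750 = 293.1722

L=293.172 wrap1=232.08_deg wrap2=232.08_deg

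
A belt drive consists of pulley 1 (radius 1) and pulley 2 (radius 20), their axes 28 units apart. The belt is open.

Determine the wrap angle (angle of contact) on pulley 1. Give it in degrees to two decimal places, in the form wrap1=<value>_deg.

wrap1=94.54_deg

open belt: β = asin((r2−r1)/C) = asin(19/28) = 42.7321°
wrap1 = π − 2β = 94.5358°
wrap2 = π + 2β = 265.4642°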